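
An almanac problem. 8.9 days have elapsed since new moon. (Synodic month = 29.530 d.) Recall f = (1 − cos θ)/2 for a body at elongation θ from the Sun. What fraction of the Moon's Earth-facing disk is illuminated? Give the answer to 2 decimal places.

The Moon has covered 8.9/29.530 of its cycle, so θ ≈ 360° × 8.9/29.530 = 108.5°.
cos 108.5° = (-0.317), so f = (1 − (-0.317))/2 = 0.659.

0.66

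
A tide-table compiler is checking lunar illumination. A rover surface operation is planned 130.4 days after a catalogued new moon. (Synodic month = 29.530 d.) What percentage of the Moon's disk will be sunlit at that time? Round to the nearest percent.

93%

130.4 d spans 4 complete synodic months (4 × 29.530 = 118.12 d) plus 12.28 d.
Phase angle: θ = 360°·(12.28 d)/(29.530 d) = 149.7°.
Illuminated fraction = (1 − cos 149.7°)/2 = (1 − (-0.863))/2 ≈ 0.932, so 93%.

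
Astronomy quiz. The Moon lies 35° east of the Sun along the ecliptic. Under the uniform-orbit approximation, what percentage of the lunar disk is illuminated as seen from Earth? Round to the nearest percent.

Half-versine of 35°: (1 − 0.819)/2 = 0.090, i.e. 9%.

9%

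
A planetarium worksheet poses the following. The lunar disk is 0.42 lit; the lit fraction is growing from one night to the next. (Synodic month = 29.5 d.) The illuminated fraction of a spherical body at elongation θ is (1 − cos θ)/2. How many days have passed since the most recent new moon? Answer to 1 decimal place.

cos θ = 1 − 2f = 0.160, giving a principal value of 80.8°.
The Moon is waxing (0°–180°), so θ = 80.8° directly.
That fraction of the synodic month is 80.8/360 × 29.5 d ≈ 6.62 d.

6.6 days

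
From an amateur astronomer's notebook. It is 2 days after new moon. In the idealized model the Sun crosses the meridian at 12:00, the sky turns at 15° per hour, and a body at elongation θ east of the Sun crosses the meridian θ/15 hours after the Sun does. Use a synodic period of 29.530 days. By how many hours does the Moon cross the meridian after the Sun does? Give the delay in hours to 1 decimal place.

Elongation θ = 360° × 2/29.530 ≈ 24.4°.
The Moon trails the Sun by θ/15 = 24.4/15 ≈ 1.63 hours.
So the Moon crosses the meridian 1.63 h after the Sun.

1.6 h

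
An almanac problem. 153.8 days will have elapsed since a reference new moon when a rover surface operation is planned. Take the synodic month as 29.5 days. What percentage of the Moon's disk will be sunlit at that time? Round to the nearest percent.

Reduce mod P: 153.8 − 5×29.5 = 6.30 d into the current lunation.
Phase angle: θ = 360°·(6.30 d)/(29.5 d) = 76.9°.
With cos θ = 0.227, the lit fraction is (1 − 0.227)/2 ≈ 0.387, so 39%.

39%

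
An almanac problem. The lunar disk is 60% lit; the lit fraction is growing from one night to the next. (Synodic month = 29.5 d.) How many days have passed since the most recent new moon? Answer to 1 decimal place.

From f = (1 − cos θ)/2: cos θ = 1 − 2×0.60 = -0.200; arccos → 101.5°.
Before full moon the principal value applies: θ = 101.5°.
That fraction of the synodic month is 101.5/360 × 29.5 d ≈ 8.32 d.

8.3 days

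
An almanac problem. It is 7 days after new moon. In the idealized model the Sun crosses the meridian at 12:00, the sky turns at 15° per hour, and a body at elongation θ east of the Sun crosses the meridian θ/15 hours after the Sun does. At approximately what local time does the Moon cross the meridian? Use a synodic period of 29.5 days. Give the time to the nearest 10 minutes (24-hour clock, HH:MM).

17:40

Phase angle: θ = 360°·(7 d)/(29.5 d) = 85.4°.
At 15° of sky rotation per hour, 85.4° corresponds to a 5.69 h lag.
12:00 + 5.695 h ≈ 17:42 → 17:40 to the nearest ten minutes.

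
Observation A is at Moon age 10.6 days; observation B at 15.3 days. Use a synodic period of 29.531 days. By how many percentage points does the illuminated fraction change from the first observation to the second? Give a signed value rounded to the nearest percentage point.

First observation: θ = 360°·10.6/29.531 = 129.2°, so f = 0.816.
Second observation: θ = 186.5°, f = 0.997.
Δf = 0.997 − 0.816 = +0.181, i.e. +18 pp.

+18 percentage points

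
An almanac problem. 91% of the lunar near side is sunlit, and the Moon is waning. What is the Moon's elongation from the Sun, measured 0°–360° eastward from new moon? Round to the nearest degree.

From f = (1 − cos θ)/2: cos θ = 1 − 2×0.91 = -0.820; arccos → 145.1°.
Since the Moon is past full (waning), take the reflex angle: θ = 360° − 145.1° = 214.9°.

215°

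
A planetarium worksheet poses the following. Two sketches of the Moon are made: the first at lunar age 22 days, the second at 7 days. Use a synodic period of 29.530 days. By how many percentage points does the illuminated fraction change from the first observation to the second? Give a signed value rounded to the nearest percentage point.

First observation: θ = 360°·22/29.530 = 268.2°, so f = 0.516.
Second observation: θ = 85.3°, f = 0.459.
Δf = 0.459 − 0.516 = -0.056, i.e. -6 pp.

-6 pp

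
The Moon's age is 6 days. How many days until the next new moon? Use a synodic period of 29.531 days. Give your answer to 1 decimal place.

The next new moon completes the synodic month: 29.531 − 6 = 23.531 days.

23.5 days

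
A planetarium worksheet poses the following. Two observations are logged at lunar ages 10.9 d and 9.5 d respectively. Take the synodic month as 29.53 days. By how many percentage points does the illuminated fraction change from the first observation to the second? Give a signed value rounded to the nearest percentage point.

First observation: θ = 360°·10.9/29.53 = 132.9°, so f = 0.840.
Second observation: θ = 115.8°, f = 0.718.
Δf = 0.718 − 0.840 = -0.123, i.e. -12 pp.

-12 percentage points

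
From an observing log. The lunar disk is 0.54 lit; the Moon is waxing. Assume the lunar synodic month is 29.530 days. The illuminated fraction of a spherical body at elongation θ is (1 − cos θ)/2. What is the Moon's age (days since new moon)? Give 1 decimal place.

cos θ = 1 − 2f = -0.080, giving a principal value of 94.6°.
The Moon is waxing (0°–180°), so θ = 94.6° directly.
At 360°/29.530 d per day, 94.6° corresponds to 7.76 days.

7.8 days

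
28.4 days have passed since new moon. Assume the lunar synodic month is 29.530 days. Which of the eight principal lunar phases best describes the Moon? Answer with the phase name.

new moon

At 28.4/29.530 of the cycle, θ ≈ 346° — the new moon range.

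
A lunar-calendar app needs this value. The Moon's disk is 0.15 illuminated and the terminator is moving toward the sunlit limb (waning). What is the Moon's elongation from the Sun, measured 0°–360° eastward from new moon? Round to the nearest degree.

314°

From f = (1 − cos θ)/2: cos θ = 1 − 2×0.15 = 0.700; arccos → 45.6°.
Waning ⇒ past full, so θ = 360° − 45.6° = 314.4°.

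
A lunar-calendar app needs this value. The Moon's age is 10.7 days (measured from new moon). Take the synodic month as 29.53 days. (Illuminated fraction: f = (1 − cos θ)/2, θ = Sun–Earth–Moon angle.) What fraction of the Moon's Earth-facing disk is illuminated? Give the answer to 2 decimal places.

0.82

Phase angle: θ = 360°·(10.7 d)/(29.53 d) = 130.4°.
cos 130.4° = (-0.649), so f = (1 − (-0.649))/2 = 0.824.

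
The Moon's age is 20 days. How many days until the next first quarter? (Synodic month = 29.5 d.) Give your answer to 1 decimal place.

First quarter occurs at elongation 90°, i.e. at age 29.5 × 90/360 = 7.375 d.
Already past this cycle's first quarter; the next is at 7.375 + 29.5 = 36.875 d, so 36.875 − 20 = 16.875 days.

16.9 days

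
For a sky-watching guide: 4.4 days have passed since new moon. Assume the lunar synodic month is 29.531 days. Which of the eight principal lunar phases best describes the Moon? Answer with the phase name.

θ ≈ 360° × 4.4/29.531 = 54°, which falls in the waxing crescent sector.

waxing crescent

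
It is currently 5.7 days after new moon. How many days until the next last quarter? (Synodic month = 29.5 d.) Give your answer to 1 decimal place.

16.4 days

Last quarter occurs at elongation 270°, i.e. at age 29.5 × 270/360 = 22.125 d.
That is 22.125 − 5.7 = 16.425 days ahead.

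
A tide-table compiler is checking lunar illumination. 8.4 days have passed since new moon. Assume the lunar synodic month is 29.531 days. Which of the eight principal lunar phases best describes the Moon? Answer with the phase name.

first quarter

At 8.4/29.531 of the cycle, θ ≈ 102° — the first quarter range.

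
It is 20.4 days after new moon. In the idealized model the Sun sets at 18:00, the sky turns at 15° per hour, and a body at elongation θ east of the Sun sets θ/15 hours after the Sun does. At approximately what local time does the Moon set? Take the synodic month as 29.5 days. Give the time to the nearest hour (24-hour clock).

Phase angle: θ = 360°·(20.4 d)/(29.5 d) = 248.9°.
Delay after the Sun = 248.9° / (15°/h) ≈ 16.60 h.
18:00 + 16.60 h ≈ 10:36 → 11:00 to the nearest hour.

11:00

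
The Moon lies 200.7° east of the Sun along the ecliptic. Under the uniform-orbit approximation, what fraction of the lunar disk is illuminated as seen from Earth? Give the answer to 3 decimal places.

Half-versine of 200.7°: (1 − (-0.935))/2 = 0.968.

0.968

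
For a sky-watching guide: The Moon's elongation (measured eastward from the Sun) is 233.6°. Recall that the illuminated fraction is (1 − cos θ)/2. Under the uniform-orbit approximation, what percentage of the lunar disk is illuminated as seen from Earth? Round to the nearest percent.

f = (1 − cos 233.6°)/2 = (1 − (-0.593))/2 ≈ 0.797, i.e. 80%.

80%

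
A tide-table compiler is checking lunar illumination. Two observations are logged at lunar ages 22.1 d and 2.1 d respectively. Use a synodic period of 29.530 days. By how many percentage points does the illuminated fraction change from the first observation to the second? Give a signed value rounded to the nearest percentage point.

-46 percentage points

First observation: θ = 360°·22.1/29.530 = 269.4°, so f = 0.505.
Second observation: θ = 25.6°, f = 0.049.
Δf = 0.049 − 0.505 = -0.456, i.e. -46 pp.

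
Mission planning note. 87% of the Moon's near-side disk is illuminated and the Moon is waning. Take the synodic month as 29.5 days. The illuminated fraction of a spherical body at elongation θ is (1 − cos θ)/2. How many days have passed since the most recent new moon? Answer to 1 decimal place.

18.2 days

cos θ = 1 − 2f = -0.740, giving a principal value of 137.7°.
Waning ⇒ past full, so θ = 360° − 137.7° = 222.3°.
That fraction of the synodic month is 222.3/360 × 29.5 d ≈ 18.21 d.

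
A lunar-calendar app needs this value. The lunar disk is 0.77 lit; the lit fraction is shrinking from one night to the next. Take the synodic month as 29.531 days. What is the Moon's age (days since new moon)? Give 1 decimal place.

cos θ = 1 − 2f = -0.540, giving a principal value of 122.7°.
Since the Moon is past full (waning), take the reflex angle: θ = 360° − 122.7° = 237.3°.
At 360°/29.531 d per day, 237.3° corresponds to 19.47 days.

19.5 days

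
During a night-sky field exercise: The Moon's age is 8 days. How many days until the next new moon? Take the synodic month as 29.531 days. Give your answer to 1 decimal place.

21.5 days

One full lunation from the last new moon is 29.531 d; remaining = 29.531 − 8 = 21.531 d.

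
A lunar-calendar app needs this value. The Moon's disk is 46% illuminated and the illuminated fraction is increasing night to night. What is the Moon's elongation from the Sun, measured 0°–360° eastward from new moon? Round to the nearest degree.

85°

Invert f = (1 − cos θ)/2 to get cos θ = 1 − 2(0.46) = 0.080, hence θ₀ = arccos 0.080 = 85.4°.
The Moon is waxing (0°–180°), so θ = 85.4° directly.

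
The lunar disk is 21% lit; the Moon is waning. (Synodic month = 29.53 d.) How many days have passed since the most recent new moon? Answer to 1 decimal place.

25.1 days

Invert f = (1 − cos θ)/2 to get cos θ = 1 − 2(0.21) = 0.580, hence θ₀ = arccos 0.580 = 54.5°.
Waning ⇒ past full, so θ = 360° − 54.5° = 305.5°.
At 360°/29.53 d per day, 305.5° corresponds to 25.06 days.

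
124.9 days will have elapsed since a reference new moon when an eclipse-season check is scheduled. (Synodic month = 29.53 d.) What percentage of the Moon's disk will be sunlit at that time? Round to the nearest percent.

124.9 d spans 4 complete synodic months (4 × 29.53 = 118.12 d) plus 6.78 d.
Elongation θ = 360° × 6.78/29.53 ≈ 82.7°.
With cos θ = 0.128, the lit fraction is (1 − 0.128)/2 ≈ 0.436, so 44%.

44%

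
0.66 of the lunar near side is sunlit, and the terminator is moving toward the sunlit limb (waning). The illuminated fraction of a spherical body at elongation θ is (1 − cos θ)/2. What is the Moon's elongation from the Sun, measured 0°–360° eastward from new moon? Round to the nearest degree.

251°

cos θ = 1 − 2f = -0.320, giving a principal value of 108.7°.
Since the Moon is past full (waning), take the reflex angle: θ = 360° − 108.7° = 251.3°.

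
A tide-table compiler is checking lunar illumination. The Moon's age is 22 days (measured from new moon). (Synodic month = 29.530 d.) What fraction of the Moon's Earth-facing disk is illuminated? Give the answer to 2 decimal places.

0.52

Elongation θ = 360° × 22/29.530 ≈ 268.2°.
With cos θ = (-0.031), the lit fraction is (1 − (-0.031))/2 ≈ 0.516.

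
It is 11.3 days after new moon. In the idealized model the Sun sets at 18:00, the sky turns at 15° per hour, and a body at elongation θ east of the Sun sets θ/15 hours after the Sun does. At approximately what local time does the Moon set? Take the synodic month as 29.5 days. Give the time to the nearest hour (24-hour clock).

Elongation θ = 360° × 11.3/29.5 ≈ 137.9°.
Delay after the Sun = 137.9° / (15°/h) ≈ 9.19 h.
18:00 + 9.19 h ≈ 03:12 → 03:00 to the nearest hour.

03:00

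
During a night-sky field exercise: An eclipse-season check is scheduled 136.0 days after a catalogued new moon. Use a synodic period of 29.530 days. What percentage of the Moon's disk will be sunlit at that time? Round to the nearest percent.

89%

Reduce mod P: 136.0 − 4×29.530 = 17.88 d into the current lunation.
The Moon has covered 17.88/29.530 of its cycle, so θ ≈ 360° × 17.88/29.530 = 218.0°.
cos 218.0° = (-0.788), so f = (1 − (-0.788))/2 = 0.894, so 89%.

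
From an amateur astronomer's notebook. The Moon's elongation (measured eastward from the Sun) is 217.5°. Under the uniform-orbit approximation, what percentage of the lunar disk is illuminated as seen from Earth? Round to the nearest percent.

90%

Half-versine of 217.5°: (1 − (-0.793))/2 = 0.897, i.e. 90%.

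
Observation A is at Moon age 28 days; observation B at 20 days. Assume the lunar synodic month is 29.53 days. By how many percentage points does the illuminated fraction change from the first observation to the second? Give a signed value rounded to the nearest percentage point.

First observation: θ = 360°·28/29.53 = 341.3°, so f = 0.026.
Second observation: θ = 243.8°, f = 0.721.
Δf = 0.721 − 0.026 = +0.694, i.e. +69 pp.

+69 percentage points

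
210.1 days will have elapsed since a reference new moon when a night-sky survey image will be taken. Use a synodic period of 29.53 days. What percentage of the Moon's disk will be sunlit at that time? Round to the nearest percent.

210.1 d spans 7 complete synodic months (7 × 29.53 = 206.71 d) plus 3.39 d.
Phase angle: θ = 360°·(3.39 d)/(29.53 d) = 41.3°.
cos 41.3° = 0.751, so f = (1 − 0.751)/2 = 0.125, so 12%.

12%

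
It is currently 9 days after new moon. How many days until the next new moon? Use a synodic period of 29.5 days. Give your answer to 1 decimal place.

20.5 days

The next new moon completes the synodic month: 29.5 − 9 = 20.500 days.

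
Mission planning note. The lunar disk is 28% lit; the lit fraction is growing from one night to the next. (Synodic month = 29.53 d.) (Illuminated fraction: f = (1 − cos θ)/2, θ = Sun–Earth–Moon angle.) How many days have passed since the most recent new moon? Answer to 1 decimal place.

cos θ = 1 − 2f = 0.440, giving a principal value of 63.9°.
The Moon is waxing (0°–180°), so θ = 63.9° directly.
Age = 29.53 × 63.9°/360° ≈ 5.24 days.

5.2 days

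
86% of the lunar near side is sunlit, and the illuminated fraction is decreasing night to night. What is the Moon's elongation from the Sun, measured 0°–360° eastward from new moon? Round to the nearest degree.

Invert f = (1 − cos θ)/2 to get cos θ = 1 − 2(0.86) = -0.720, hence θ₀ = arccos -0.720 = 136.1°.
Since the Moon is past full (waning), take the reflex angle: θ = 360° − 136.1° = 223.9°.

224°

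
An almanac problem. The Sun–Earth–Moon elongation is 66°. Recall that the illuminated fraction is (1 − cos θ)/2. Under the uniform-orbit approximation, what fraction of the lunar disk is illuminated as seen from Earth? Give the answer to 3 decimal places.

0.297

Half-versine of 66°: (1 − 0.407)/2 = 0.297.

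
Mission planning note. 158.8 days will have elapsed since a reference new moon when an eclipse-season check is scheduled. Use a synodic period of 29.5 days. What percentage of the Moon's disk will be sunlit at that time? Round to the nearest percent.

158.8/29.5 = 5.383 lunations, so 5 complete cycles and 11.30 d into the next.
The Moon has covered 11.30/29.5 of its cycle, so θ ≈ 360° × 11.30/29.5 = 137.9°.
Illuminated fraction = (1 − cos 137.9°)/2 = (1 − (-0.742))/2 ≈ 0.871, so 87%.

87%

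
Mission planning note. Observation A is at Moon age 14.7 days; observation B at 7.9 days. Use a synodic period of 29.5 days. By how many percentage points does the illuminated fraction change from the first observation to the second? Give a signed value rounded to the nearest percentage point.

-44 pp

θ₁ = 360° × 14.7/29.5 = 179.4°, f₁ = (1 − cos θ₁)/2 = 1.000.
θ₂ = 360° × 7.9/29.5 = 96.4°, f₂ = (1 − cos θ₂)/2 = 0.556.
Change = f₂ − f₁ = -0.444 → -44 percentage points.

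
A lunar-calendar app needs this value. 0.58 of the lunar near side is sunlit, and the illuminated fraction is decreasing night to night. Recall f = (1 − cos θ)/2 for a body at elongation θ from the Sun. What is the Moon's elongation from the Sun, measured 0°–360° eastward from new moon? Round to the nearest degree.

From f = (1 − cos θ)/2: cos θ = 1 − 2×0.58 = -0.160; arccos → 99.2°.
A waning Moon lies in 180°–360°, so θ = 360° − 99.2° = 260.8°.

261°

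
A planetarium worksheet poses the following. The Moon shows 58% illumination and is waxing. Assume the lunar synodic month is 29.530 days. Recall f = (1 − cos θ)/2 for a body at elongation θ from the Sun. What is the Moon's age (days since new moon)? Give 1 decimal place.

8.1 days

cos θ = 1 − 2f = -0.160, giving a principal value of 99.2°.
Before full moon the principal value applies: θ = 99.2°.
At 360°/29.530 d per day, 99.2° corresponds to 8.14 days.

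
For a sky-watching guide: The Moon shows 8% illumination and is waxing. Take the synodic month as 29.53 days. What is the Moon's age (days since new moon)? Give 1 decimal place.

Invert f = (1 − cos θ)/2 to get cos θ = 1 − 2(0.08) = 0.840, hence θ₀ = arccos 0.840 = 32.9°.
The Moon is waxing (0°–180°), so θ = 32.9° directly.
At 360°/29.53 d per day, 32.9° corresponds to 2.70 days.

2.7 days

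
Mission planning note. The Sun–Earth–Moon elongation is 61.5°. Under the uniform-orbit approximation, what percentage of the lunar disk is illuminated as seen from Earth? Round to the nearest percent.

26%

cos 61.5° = 0.477, so f = (1 − 0.477)/2 = 0.261, i.e. 26%.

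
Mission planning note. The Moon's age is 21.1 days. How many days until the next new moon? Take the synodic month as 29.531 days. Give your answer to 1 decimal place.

One full lunation from the last new moon is 29.531 d; remaining = 29.531 − 21.1 = 8.431 d.

8.4 days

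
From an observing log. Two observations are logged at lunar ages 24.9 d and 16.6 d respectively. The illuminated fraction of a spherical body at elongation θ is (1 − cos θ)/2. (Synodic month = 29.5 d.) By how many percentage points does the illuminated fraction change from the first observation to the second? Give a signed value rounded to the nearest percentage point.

θ₁ = 360° × 24.9/29.5 = 303.9°, f₁ = (1 − cos θ₁)/2 = 0.221.
θ₂ = 360° × 16.6/29.5 = 202.6°, f₂ = (1 − cos θ₂)/2 = 0.962.
Change = f₂ − f₁ = +0.740 → +74 percentage points.

+74 pp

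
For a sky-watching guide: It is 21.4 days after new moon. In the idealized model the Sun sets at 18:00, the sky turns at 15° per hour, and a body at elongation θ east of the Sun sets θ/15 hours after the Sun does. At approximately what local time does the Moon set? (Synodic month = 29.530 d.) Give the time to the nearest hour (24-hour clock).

11:00

Phase angle: θ = 360°·(21.4 d)/(29.530 d) = 260.9°.
Delay after the Sun = 260.9° / (15°/h) ≈ 17.39 h.
18:00 + 17.39 h ≈ 11:24 → 11:00 to the nearest hour.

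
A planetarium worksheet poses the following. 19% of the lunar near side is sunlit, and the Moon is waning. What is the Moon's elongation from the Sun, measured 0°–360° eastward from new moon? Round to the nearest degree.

308°

cos θ = 1 − 2f = 0.620, giving a principal value of 51.7°.
A waning Moon lies in 180°–360°, so θ = 360° − 51.7° = 308.3°.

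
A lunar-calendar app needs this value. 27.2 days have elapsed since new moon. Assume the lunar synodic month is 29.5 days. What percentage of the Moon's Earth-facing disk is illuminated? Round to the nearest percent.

6%

Phase angle: θ = 360°·(27.2 d)/(29.5 d) = 331.9°.
Illuminated fraction = (1 − cos 331.9°)/2 = (1 − 0.882)/2 ≈ 0.059, so 6%.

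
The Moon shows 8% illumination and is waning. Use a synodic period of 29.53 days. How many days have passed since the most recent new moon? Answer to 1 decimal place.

26.8 days

cos θ = 1 − 2f = 0.840, giving a principal value of 32.9°.
A waning Moon lies in 180°–360°, so θ = 360° − 32.9° = 327.1°.
Age = 29.53 × 327.1°/360° ≈ 26.83 days.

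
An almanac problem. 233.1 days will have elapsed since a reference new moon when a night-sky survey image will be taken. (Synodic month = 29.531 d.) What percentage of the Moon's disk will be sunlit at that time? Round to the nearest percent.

233.1 d spans 7 complete synodic months (7 × 29.531 = 206.72 d) plus 26.38 d.
Elongation θ = 360° × 26.38/29.531 ≈ 321.6°.
cos 321.6° = 0.784, so f = (1 − 0.784)/2 = 0.108, so 11%.

11%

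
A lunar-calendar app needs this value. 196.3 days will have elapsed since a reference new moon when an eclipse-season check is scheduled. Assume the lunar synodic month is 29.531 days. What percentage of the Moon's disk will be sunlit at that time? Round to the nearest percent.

80%

196.3/29.531 = 6.647 lunations, so 6 complete cycles and 19.11 d into the next.
The Moon has covered 19.11/29.531 of its cycle, so θ ≈ 360° × 19.11/29.531 = 233.0°.
cos 233.0° = (-0.602), so f = (1 − (-0.602))/2 = 0.801, so 80%.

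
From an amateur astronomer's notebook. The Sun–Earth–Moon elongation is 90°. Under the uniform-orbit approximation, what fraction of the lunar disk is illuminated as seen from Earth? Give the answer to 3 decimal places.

0.500

f = (1 − cos 90°)/2 = (1 − 0.000)/2 ≈ 0.500.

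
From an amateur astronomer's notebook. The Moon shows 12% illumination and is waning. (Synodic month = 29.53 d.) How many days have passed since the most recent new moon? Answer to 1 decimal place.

26.2 days

cos θ = 1 − 2f = 0.760, giving a principal value of 40.5°.
Since the Moon is past full (waning), take the reflex angle: θ = 360° − 40.5° = 319.5°.
That fraction of the synodic month is 319.5/360 × 29.53 d ≈ 26.20 d.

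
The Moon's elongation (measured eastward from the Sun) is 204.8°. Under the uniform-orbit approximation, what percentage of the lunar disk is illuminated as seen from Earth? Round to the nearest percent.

Half-versine of 204.8°: (1 − (-0.908))/2 = 0.954, i.e. 95%.

95%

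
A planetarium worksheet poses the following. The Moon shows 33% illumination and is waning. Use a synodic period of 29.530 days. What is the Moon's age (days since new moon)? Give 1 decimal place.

cos θ = 1 − 2f = 0.340, giving a principal value of 70.1°.
Since the Moon is past full (waning), take the reflex angle: θ = 360° − 70.1° = 289.9°.
At 360°/29.530 d per day, 289.9° corresponds to 23.78 days.

23.8 days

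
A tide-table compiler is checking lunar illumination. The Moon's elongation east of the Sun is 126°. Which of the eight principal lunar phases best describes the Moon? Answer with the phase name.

waxing gibbous

126° lies in the waxing gibbous sector of the 8-phase cycle.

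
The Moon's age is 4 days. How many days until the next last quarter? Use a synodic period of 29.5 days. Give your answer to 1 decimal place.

18.1 days

Last quarter occurs at elongation 270°, i.e. at age 29.5 × 270/360 = 22.125 d.
So 18.125 days remain (22.125 − 4).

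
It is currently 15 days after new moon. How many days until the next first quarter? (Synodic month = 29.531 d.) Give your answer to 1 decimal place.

First quarter is 0.25 of the way through the cycle: age 0.25 × 29.531 = 7.383 d.
Already past this cycle's first quarter; the next is at 7.383 + 29.531 = 36.914 d, so 36.914 − 15 = 21.914 days.

21.9 days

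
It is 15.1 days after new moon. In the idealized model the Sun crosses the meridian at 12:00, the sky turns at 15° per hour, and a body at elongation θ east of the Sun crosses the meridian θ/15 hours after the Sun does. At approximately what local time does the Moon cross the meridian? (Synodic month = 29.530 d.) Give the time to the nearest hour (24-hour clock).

00:00

The Moon has covered 15.1/29.530 of its cycle, so θ ≈ 360° × 15.1/29.530 = 184.1°.
The Moon trails the Sun by θ/15 = 184.1/15 ≈ 12.27 hours.
12:00 + 12.27 h ≈ 00:16 → 00:00 to the nearest hour.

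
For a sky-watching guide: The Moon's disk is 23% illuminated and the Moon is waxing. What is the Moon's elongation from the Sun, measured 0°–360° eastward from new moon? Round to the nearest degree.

57°

From f = (1 − cos θ)/2: cos θ = 1 − 2×0.23 = 0.540; arccos → 57.3°.
Before full moon the principal value applies: θ = 57.3°.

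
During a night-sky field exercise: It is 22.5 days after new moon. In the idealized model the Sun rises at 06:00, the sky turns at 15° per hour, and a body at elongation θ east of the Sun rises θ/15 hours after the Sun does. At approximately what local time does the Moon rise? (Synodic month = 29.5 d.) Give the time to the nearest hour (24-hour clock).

00:00

Elongation θ = 360° × 22.5/29.5 ≈ 274.6°.
Delay after the Sun = 274.6° / (15°/h) ≈ 18.31 h.
06:00 + 18.31 h ≈ 00:18 → 00:00 to the nearest hour.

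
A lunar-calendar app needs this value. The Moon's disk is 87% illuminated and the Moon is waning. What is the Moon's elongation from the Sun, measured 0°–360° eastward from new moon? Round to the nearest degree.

From f = (1 − cos θ)/2: cos θ = 1 − 2×0.87 = -0.740; arccos → 137.7°.
A waning Moon lies in 180°–360°, so θ = 360° − 137.7° = 222.3°.

222°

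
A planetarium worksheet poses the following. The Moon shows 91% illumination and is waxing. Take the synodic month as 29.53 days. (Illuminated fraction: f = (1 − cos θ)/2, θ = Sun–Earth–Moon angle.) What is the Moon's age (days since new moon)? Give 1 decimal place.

cos θ = 1 − 2f = -0.820, giving a principal value of 145.1°.
The Moon is waxing (0°–180°), so θ = 145.1° directly.
At 360°/29.53 d per day, 145.1° corresponds to 11.90 days.

11.9 days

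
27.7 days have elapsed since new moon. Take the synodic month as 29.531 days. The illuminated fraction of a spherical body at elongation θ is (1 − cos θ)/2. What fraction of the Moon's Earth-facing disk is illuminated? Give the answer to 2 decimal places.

0.04

Elongation θ = 360° × 27.7/29.531 ≈ 337.7°.
cos 337.7° = 0.925, so f = (1 − 0.925)/2 = 0.037.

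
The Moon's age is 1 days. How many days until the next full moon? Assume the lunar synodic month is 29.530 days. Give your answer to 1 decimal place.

Full moon is 0.5 of the way through the cycle: age 0.5 × 29.530 = 14.765 d.
That is 14.765 − 1 = 13.765 days ahead.

13.8 days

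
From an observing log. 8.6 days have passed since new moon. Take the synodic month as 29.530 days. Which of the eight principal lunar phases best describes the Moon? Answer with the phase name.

At 8.6/29.530 of the cycle, θ ≈ 105° — the first quarter range.

first quarter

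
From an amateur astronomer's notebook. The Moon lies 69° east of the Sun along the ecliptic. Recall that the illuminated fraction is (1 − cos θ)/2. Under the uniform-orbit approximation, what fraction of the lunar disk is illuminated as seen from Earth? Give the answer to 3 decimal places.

0.321

cos 69° = 0.358, so f = (1 − 0.358)/2 = 0.321.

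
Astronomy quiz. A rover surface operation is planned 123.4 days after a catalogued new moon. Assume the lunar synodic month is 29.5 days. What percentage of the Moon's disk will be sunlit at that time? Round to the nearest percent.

30%

Reduce mod P: 123.4 − 4×29.5 = 5.40 d into the current lunation.
The Moon has covered 5.40/29.5 of its cycle, so θ ≈ 360° × 5.40/29.5 = 65.9°.
cos 65.9° = 0.408, so f = (1 − 0.408)/2 = 0.296, so 30%.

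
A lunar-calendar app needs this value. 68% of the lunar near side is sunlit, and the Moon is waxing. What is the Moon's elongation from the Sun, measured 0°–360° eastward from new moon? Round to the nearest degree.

Invert f = (1 − cos θ)/2 to get cos θ = 1 − 2(0.68) = -0.360, hence θ₀ = arccos -0.360 = 111.1°.
The Moon is waxing (0°–180°), so θ = 111.1° directly.

111°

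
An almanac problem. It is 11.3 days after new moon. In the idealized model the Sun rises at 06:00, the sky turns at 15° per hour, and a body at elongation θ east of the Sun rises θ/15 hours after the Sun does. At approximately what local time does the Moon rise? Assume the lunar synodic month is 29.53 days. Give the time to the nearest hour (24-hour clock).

Elongation θ = 360° × 11.3/29.53 ≈ 137.8°.
The Moon trails the Sun by θ/15 = 137.8/15 ≈ 9.18 hours.
06:00 + 9.18 h ≈ 15:11 → 15:00 to the nearest hour.

15:00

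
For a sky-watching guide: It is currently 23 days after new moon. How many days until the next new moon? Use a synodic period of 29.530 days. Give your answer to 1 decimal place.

6.5 days

One full lunation from the last new moon is 29.530 d; remaining = 29.530 − 23 = 6.530 d.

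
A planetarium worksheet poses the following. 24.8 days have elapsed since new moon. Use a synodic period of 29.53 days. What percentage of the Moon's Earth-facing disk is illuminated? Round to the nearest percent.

Elongation θ = 360° × 24.8/29.53 ≈ 302.3°.
Illuminated fraction = (1 − cos 302.3°)/2 = (1 − 0.535)/2 ≈ 0.233, so 23%.

23%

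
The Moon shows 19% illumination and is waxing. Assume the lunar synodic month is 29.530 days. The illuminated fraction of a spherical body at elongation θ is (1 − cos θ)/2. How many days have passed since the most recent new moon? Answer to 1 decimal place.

4.2 days

cos θ = 1 − 2f = 0.620, giving a principal value of 51.7°.
The Moon is waxing (0°–180°), so θ = 51.7° directly.
Age = 29.530 × 51.7°/360° ≈ 4.24 days.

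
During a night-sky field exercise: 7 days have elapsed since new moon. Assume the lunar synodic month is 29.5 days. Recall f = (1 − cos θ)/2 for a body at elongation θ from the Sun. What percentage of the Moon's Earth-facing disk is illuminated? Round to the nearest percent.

Phase angle: θ = 360°·(7 d)/(29.5 d) = 85.4°.
With cos θ = 0.080, the lit fraction is (1 − 0.080)/2 ≈ 0.460, so 46%.

46%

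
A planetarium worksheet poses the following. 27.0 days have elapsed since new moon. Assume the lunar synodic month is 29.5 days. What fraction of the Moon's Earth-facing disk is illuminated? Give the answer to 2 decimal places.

Phase angle: θ = 360°·(27.0 d)/(29.5 d) = 329.5°.
With cos θ = 0.862, the lit fraction is (1 − 0.862)/2 ≈ 0.069.

0.07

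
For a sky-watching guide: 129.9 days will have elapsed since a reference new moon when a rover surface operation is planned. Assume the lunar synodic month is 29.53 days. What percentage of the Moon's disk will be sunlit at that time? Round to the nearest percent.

90%

Reduce mod P: 129.9 − 4×29.53 = 11.78 d into the current lunation.
Elongation θ = 360° × 11.78/29.53 ≈ 143.6°.
cos 143.6° = (-0.805), so f = (1 − (-0.805))/2 = 0.902, so 90%.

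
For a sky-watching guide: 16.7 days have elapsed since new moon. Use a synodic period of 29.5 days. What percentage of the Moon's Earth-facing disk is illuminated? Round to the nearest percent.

The Moon has covered 16.7/29.5 of its cycle, so θ ≈ 360° × 16.7/29.5 = 203.8°.
cos 203.8° = (-0.915), so f = (1 − (-0.915))/2 = 0.957, so 96%.

96%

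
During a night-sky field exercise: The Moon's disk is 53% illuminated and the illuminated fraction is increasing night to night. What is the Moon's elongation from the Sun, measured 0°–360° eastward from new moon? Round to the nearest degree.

From f = (1 − cos θ)/2: cos θ = 1 − 2×0.53 = -0.060; arccos → 93.4°.
The Moon is waxing (0°–180°), so θ = 93.4° directly.

93°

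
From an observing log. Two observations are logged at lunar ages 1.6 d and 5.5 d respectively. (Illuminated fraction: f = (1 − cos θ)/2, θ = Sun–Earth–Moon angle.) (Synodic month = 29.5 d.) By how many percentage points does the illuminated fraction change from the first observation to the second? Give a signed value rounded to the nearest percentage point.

+28 percentage points

First observation: θ = 360°·1.6/29.5 = 19.5°, so f = 0.029.
Second observation: θ = 67.1°, f = 0.306.
Δf = 0.306 − 0.029 = +0.277, i.e. +28 pp.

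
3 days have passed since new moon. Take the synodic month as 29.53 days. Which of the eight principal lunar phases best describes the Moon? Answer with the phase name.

waxing crescent

At 3/29.53 of the cycle, θ ≈ 37° — the waxing crescent range.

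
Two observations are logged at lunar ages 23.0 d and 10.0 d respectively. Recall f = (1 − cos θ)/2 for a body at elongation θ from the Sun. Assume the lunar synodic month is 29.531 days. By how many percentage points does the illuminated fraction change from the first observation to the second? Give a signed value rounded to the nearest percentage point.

θ₁ = 360° × 23.0/29.531 = 280.4°, f₁ = (1 − cos θ₁)/2 = 0.410.
θ₂ = 360° × 10.0/29.531 = 121.9°, f₂ = (1 − cos θ₂)/2 = 0.764.
Change = f₂ − f₁ = +0.354 → +35 percentage points.

+35 pp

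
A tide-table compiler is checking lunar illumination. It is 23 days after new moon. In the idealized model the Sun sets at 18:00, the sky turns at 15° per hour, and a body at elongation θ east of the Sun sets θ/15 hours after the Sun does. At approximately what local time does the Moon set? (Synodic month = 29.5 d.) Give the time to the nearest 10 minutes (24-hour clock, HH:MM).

Phase angle: θ = 360°·(23 d)/(29.5 d) = 280.7°.
Delay after the Sun = 280.7° / (15°/h) ≈ 18.71 h.
18:00 + 18.712 h ≈ 12:43 → 12:40 to the nearest ten minutes.

12:40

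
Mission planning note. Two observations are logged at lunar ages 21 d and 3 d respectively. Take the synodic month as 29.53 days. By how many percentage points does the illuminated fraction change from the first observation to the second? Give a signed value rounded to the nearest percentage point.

-52 percentage points

First observation: θ = 360°·21/29.53 = 256.0°, so f = 0.621.
Second observation: θ = 36.6°, f = 0.098.
Δf = 0.098 − 0.621 = -0.522, i.e. -52 pp.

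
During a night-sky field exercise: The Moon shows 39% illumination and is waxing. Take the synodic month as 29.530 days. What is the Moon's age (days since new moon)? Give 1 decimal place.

From f = (1 − cos θ)/2: cos θ = 1 − 2×0.39 = 0.220; arccos → 77.3°.
The Moon is waxing (0°–180°), so θ = 77.3° directly.
At 360°/29.530 d per day, 77.3° corresponds to 6.34 days.

6.3 days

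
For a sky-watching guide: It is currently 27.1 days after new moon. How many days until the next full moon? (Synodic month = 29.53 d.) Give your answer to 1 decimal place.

Full moon occurs at elongation 180°, i.e. at age 29.53 × 180/360 = 14.765 d.
This lunation's full moon (14.765 d) has passed, so add one period: 44.295 − 27.1 = 17.195 days.

17.2 days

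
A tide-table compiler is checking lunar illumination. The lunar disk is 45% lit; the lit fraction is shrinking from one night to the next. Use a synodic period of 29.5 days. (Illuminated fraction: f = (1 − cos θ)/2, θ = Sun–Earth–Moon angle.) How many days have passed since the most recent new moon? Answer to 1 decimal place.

Invert f = (1 − cos θ)/2 to get cos θ = 1 − 2(0.45) = 0.100, hence θ₀ = arccos 0.100 = 84.3°.
Since the Moon is past full (waning), take the reflex angle: θ = 360° − 84.3° = 275.7°.
At 360°/29.5 d per day, 275.7° corresponds to 22.60 days.

22.6 days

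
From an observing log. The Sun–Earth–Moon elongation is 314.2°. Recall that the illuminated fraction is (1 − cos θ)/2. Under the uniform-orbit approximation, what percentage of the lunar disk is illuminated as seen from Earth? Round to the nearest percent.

15%

Half-versine of 314.2°: (1 − 0.697)/2 = 0.151, i.e. 15%.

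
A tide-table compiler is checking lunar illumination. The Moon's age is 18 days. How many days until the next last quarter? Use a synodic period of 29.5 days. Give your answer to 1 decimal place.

4.1 days

Last quarter occurs at elongation 270°, i.e. at age 29.5 × 270/360 = 22.125 d.
So 4.125 days remain (22.125 − 18).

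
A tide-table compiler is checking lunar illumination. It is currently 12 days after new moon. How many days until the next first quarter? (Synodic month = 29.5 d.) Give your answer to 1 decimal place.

First quarter is 0.25 of the way through the cycle: age 0.25 × 29.5 = 7.375 d.
Already past this cycle's first quarter; the next is at 7.375 + 29.5 = 36.875 d, so 36.875 − 12 = 24.875 days.

24.9 days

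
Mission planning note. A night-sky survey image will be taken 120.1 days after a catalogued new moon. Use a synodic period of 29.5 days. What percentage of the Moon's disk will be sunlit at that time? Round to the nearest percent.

5%

120.1 d spans 4 complete synodic months (4 × 29.5 = 118.00 d) plus 2.10 d.
Phase angle: θ = 360°·(2.10 d)/(29.5 d) = 25.6°.
cos 25.6° = 0.902, so f = (1 − 0.902)/2 = 0.049, so 5%.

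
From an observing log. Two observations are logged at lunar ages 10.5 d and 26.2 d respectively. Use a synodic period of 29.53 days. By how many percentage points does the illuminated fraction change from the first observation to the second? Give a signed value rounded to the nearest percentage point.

First observation: θ = 360°·10.5/29.53 = 128.0°, so f = 0.808.
Second observation: θ = 319.4°, f = 0.120.
Δf = 0.120 − 0.808 = -0.688, i.e. -69 pp.

-69 percentage points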